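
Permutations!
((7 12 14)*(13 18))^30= (18)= ((7 12 14)(13 18))^30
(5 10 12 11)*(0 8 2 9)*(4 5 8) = (0 4 5 10 12 11 8 2 9) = [4, 1, 9, 3, 5, 10, 6, 7, 2, 0, 12, 8, 11]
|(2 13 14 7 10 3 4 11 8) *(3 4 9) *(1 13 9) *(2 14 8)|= |(1 13 8 14 7 10 4 11 2 9 3)|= 11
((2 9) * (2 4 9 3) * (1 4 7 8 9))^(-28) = ((1 4)(2 3)(7 8 9))^(-28) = (7 9 8)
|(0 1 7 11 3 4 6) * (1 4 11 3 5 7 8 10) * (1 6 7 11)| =8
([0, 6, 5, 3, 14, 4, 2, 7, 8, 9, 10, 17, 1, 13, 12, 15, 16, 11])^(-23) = [0, 14, 1, 3, 2, 6, 12, 7, 8, 9, 10, 17, 4, 13, 5, 15, 16, 11]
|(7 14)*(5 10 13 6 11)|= |(5 10 13 6 11)(7 14)|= 10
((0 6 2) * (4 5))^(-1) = (0 2 6)(4 5)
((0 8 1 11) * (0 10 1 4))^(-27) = ((0 8 4)(1 11 10))^(-27) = (11)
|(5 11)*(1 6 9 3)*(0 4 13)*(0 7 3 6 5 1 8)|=6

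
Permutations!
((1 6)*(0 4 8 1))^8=(0 1 4 6 8)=((0 4 8 1 6))^8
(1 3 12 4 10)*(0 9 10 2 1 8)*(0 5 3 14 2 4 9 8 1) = (0 8 5 3 12 9 10 1 14 2) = [8, 14, 0, 12, 4, 3, 6, 7, 5, 10, 1, 11, 9, 13, 2]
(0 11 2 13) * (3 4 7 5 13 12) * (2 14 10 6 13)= (0 11 14 10 6 13)(2 12 3 4 7 5)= [11, 1, 12, 4, 7, 2, 13, 5, 8, 9, 6, 14, 3, 0, 10]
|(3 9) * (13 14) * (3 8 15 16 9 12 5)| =12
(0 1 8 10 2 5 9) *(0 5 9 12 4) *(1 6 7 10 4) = [6, 8, 9, 3, 0, 12, 7, 10, 4, 5, 2, 11, 1] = (0 6 7 10 2 9 5 12 1 8 4)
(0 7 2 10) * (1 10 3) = [7, 10, 3, 1, 4, 5, 6, 2, 8, 9, 0] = (0 7 2 3 1 10)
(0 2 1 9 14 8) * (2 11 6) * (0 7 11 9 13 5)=(0 9 14 8 7 11 6 2 1 13 5)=[9, 13, 1, 3, 4, 0, 2, 11, 7, 14, 10, 6, 12, 5, 8]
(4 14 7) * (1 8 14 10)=(1 8 14 7 4 10)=[0, 8, 2, 3, 10, 5, 6, 4, 14, 9, 1, 11, 12, 13, 7]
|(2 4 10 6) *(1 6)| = 5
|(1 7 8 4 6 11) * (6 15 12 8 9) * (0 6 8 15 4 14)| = |(0 6 11 1 7 9 8 14)(12 15)| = 8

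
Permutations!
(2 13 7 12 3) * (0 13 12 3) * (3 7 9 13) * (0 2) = (0 3)(2 12)(9 13) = [3, 1, 12, 0, 4, 5, 6, 7, 8, 13, 10, 11, 2, 9]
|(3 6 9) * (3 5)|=|(3 6 9 5)|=4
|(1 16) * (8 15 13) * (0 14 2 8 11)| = 14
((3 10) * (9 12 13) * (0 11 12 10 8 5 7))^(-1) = (0 7 5 8 3 10 9 13 12 11)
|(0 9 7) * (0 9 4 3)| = |(0 4 3)(7 9)| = 6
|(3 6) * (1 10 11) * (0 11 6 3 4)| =6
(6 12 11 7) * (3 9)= (3 9)(6 12 11 7)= [0, 1, 2, 9, 4, 5, 12, 6, 8, 3, 10, 7, 11]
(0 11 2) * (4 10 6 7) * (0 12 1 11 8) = [8, 11, 12, 3, 10, 5, 7, 4, 0, 9, 6, 2, 1] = (0 8)(1 11 2 12)(4 10 6 7)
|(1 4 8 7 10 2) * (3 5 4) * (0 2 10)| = |(10)(0 2 1 3 5 4 8 7)| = 8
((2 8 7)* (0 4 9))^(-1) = ((0 4 9)(2 8 7))^(-1) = (0 9 4)(2 7 8)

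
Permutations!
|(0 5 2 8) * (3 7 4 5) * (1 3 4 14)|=|(0 4 5 2 8)(1 3 7 14)|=20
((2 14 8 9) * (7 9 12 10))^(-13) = (2 14 8 12 10 7 9)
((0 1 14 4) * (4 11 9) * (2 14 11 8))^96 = ((0 1 11 9 4)(2 14 8))^96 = (14)(0 1 11 9 4)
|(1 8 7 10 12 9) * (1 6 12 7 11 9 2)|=14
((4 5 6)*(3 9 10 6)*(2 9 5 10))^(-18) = (10)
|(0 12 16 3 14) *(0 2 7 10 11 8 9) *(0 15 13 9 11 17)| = |(0 12 16 3 14 2 7 10 17)(8 11)(9 15 13)| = 18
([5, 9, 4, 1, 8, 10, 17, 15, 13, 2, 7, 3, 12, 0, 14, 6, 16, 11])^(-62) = [8, 11, 1, 17, 9, 13, 7, 5, 2, 3, 0, 6, 12, 4, 14, 10, 16, 15]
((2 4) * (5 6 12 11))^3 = ((2 4)(5 6 12 11))^3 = (2 4)(5 11 12 6)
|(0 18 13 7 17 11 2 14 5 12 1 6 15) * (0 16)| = |(0 18 13 7 17 11 2 14 5 12 1 6 15 16)| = 14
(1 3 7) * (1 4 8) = (1 3 7 4 8) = [0, 3, 2, 7, 8, 5, 6, 4, 1]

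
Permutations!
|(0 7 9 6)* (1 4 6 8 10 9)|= 15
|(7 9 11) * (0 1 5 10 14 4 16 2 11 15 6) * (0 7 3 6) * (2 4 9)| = |(0 1 5 10 14 9 15)(2 11 3 6 7)(4 16)| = 70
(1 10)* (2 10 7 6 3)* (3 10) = (1 7 6 10)(2 3) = [0, 7, 3, 2, 4, 5, 10, 6, 8, 9, 1]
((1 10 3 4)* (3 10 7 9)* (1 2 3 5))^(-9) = (10)(1 5 9 7)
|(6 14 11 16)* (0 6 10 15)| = 7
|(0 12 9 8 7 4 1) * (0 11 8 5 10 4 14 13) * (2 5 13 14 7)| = |(14)(0 12 9 13)(1 11 8 2 5 10 4)| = 28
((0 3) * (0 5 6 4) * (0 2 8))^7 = (8)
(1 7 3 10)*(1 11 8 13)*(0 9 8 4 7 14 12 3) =(0 9 8 13 1 14 12 3 10 11 4 7) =[9, 14, 2, 10, 7, 5, 6, 0, 13, 8, 11, 4, 3, 1, 12]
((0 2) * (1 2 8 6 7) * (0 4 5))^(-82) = (0 4 1 6)(2 7 8 5)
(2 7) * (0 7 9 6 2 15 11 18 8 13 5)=[7, 1, 9, 3, 4, 0, 2, 15, 13, 6, 10, 18, 12, 5, 14, 11, 16, 17, 8]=(0 7 15 11 18 8 13 5)(2 9 6)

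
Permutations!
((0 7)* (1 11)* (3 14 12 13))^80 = ((0 7)(1 11)(3 14 12 13))^80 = (14)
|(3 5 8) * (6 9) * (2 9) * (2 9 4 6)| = 12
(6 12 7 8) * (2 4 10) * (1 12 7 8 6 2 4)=(1 12 8 2)(4 10)(6 7)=[0, 12, 1, 3, 10, 5, 7, 6, 2, 9, 4, 11, 8]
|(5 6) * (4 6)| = |(4 6 5)| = 3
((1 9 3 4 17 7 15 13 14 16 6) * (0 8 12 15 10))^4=(0 13 1 17 8 14 9 7 12 16 3 10 15 6 4)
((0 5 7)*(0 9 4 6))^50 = (0 7 4)(5 9 6)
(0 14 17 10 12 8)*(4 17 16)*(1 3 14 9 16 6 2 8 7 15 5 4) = (0 9 16 1 3 14 6 2 8)(4 17 10 12 7 15 5) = [9, 3, 8, 14, 17, 4, 2, 15, 0, 16, 12, 11, 7, 13, 6, 5, 1, 10]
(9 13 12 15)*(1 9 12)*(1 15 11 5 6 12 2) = (1 9 13 15 2)(5 6 12 11) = [0, 9, 1, 3, 4, 6, 12, 7, 8, 13, 10, 5, 11, 15, 14, 2]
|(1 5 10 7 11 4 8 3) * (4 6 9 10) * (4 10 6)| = |(1 5 10 7 11 4 8 3)(6 9)| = 8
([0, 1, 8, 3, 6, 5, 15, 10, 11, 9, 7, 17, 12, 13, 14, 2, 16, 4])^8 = [0, 1, 8, 3, 6, 5, 15, 7, 11, 9, 10, 17, 12, 13, 14, 2, 16, 4]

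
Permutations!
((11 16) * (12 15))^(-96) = ((11 16)(12 15))^(-96) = (16)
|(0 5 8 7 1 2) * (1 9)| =|(0 5 8 7 9 1 2)| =7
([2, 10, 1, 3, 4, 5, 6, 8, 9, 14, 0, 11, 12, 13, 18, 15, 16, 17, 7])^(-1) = (0 10 1 2)(7 18 14 9 8)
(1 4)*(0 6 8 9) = (0 6 8 9)(1 4) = [6, 4, 2, 3, 1, 5, 8, 7, 9, 0]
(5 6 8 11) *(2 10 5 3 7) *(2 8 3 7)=(2 10 5 6 3)(7 8 11)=[0, 1, 10, 2, 4, 6, 3, 8, 11, 9, 5, 7]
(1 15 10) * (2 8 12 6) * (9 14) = [0, 15, 8, 3, 4, 5, 2, 7, 12, 14, 1, 11, 6, 13, 9, 10] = (1 15 10)(2 8 12 6)(9 14)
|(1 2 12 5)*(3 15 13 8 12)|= 8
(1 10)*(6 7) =[0, 10, 2, 3, 4, 5, 7, 6, 8, 9, 1] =(1 10)(6 7)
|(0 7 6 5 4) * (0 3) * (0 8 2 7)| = 7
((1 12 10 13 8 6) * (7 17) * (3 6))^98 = ((1 12 10 13 8 3 6)(7 17))^98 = (17)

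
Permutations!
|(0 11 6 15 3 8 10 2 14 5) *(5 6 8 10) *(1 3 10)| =|(0 11 8 5)(1 3)(2 14 6 15 10)| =20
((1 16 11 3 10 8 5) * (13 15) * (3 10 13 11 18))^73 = (1 3 11 5 18 15 8 16 13 10)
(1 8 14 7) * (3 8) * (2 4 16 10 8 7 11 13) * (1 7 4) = [0, 3, 1, 4, 16, 5, 6, 7, 14, 9, 8, 13, 12, 2, 11, 15, 10] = (1 3 4 16 10 8 14 11 13 2)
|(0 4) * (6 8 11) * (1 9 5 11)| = 6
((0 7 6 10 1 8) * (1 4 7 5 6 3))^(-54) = ((0 5 6 10 4 7 3 1 8))^(-54) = (10)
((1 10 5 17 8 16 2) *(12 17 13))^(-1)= ((1 10 5 13 12 17 8 16 2))^(-1)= (1 2 16 8 17 12 13 5 10)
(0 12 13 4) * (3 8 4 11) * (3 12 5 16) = (0 5 16 3 8 4)(11 12 13) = [5, 1, 2, 8, 0, 16, 6, 7, 4, 9, 10, 12, 13, 11, 14, 15, 3]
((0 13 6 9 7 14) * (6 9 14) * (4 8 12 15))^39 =((0 13 9 7 6 14)(4 8 12 15))^39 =(0 7)(4 15 12 8)(6 13)(9 14)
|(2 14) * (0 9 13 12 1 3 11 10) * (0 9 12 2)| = 10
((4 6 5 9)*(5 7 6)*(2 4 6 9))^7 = ((2 4 5)(6 7 9))^7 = (2 4 5)(6 7 9)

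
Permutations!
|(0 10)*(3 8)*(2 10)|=6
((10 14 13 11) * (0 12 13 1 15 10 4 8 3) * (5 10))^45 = (15)(0 11 3 13 8 12 4)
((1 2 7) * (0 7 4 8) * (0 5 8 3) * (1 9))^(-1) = (0 3 4 2 1 9 7)(5 8)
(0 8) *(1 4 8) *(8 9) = [1, 4, 2, 3, 9, 5, 6, 7, 0, 8] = (0 1 4 9 8)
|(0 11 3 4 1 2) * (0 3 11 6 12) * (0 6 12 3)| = 7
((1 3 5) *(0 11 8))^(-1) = ((0 11 8)(1 3 5))^(-1) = (0 8 11)(1 5 3)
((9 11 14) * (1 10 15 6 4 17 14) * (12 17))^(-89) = (1 10 15 6 4 12 17 14 9 11)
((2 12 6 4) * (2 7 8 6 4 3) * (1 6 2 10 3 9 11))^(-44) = ((1 6 9 11)(2 12 4 7 8)(3 10))^(-44) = (2 12 4 7 8)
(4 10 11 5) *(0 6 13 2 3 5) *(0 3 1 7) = [6, 7, 1, 5, 10, 4, 13, 0, 8, 9, 11, 3, 12, 2] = (0 6 13 2 1 7)(3 5 4 10 11)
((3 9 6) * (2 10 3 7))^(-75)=((2 10 3 9 6 7))^(-75)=(2 9)(3 7)(6 10)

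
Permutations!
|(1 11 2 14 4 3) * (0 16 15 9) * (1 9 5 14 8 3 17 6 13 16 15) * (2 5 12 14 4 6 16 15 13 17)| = |(0 13 15 12 14 6 17 16 1 11 5 4 2 8 3 9)| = 16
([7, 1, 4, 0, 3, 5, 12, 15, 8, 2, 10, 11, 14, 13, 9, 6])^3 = (0 6 9 3 15 14 4 7 12 2)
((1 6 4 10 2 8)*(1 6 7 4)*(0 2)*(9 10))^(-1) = ((0 2 8 6 1 7 4 9 10))^(-1) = (0 10 9 4 7 1 6 8 2)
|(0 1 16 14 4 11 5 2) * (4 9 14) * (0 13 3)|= |(0 1 16 4 11 5 2 13 3)(9 14)|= 18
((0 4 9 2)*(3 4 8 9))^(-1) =((0 8 9 2)(3 4))^(-1) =(0 2 9 8)(3 4)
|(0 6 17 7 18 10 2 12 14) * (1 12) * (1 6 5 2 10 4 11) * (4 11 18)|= 12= |(0 5 2 6 17 7 4 18 11 1 12 14)|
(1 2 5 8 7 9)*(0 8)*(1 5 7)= (0 8 1 2 7 9 5)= [8, 2, 7, 3, 4, 0, 6, 9, 1, 5]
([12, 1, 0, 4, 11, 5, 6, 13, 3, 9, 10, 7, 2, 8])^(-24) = (13)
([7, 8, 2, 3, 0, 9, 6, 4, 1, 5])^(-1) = (0 4 7)(1 8)(5 9)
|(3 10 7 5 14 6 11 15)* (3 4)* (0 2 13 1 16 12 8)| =63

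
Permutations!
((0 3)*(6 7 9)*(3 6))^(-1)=(0 3 9 7 6)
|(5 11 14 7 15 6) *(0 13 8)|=6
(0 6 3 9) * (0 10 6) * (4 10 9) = (3 4 10 6) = [0, 1, 2, 4, 10, 5, 3, 7, 8, 9, 6]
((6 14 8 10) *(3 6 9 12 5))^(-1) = (3 5 12 9 10 8 14 6)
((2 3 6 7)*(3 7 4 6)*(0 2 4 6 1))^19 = ((0 2 7 4 1))^19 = (0 1 4 7 2)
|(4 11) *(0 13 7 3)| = 4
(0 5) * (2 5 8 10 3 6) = [8, 1, 5, 6, 4, 0, 2, 7, 10, 9, 3] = (0 8 10 3 6 2 5)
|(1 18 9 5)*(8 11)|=4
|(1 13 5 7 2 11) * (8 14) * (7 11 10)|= 12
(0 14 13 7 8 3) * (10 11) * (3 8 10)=(0 14 13 7 10 11 3)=[14, 1, 2, 0, 4, 5, 6, 10, 8, 9, 11, 3, 12, 7, 13]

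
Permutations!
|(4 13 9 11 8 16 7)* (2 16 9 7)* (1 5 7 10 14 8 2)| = 12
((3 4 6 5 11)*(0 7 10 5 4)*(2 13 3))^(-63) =(0 7 10 5 11 2 13 3)(4 6) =((0 7 10 5 11 2 13 3)(4 6))^(-63)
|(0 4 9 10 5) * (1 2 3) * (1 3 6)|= 15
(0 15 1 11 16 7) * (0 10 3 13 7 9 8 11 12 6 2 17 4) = (0 15 1 12 6 2 17 4)(3 13 7 10)(8 11 16 9) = [15, 12, 17, 13, 0, 5, 2, 10, 11, 8, 3, 16, 6, 7, 14, 1, 9, 4]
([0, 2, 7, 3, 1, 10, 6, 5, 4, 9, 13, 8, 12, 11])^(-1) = [0, 4, 1, 3, 8, 7, 6, 2, 11, 9, 5, 13, 12, 10]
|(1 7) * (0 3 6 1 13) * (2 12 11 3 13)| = |(0 13)(1 7 2 12 11 3 6)| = 14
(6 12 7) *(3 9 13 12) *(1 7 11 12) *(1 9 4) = (1 7 6 3 4)(9 13)(11 12) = [0, 7, 2, 4, 1, 5, 3, 6, 8, 13, 10, 12, 11, 9]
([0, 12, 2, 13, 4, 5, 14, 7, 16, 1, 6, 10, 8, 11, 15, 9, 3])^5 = [0, 13, 2, 14, 4, 5, 12, 7, 10, 3, 1, 9, 11, 15, 8, 16, 6]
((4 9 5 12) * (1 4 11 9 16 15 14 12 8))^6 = (1 11 16 5 14)(4 9 15 8 12) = ((1 4 16 15 14 12 11 9 5 8))^6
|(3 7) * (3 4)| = 3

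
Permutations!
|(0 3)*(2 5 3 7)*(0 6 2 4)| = |(0 7 4)(2 5 3 6)| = 12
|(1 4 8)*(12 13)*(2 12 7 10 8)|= |(1 4 2 12 13 7 10 8)|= 8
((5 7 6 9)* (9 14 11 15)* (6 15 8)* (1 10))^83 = (1 10)(5 9 15 7)(6 8 11 14)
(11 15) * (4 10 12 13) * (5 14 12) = (4 10 5 14 12 13)(11 15) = [0, 1, 2, 3, 10, 14, 6, 7, 8, 9, 5, 15, 13, 4, 12, 11]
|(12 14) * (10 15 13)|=6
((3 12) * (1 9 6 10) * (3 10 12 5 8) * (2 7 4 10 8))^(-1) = (1 10 4 7 2 5 3 8 12 6 9) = ((1 9 6 12 8 3 5 2 7 4 10))^(-1)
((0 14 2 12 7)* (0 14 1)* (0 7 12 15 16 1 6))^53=((0 6)(1 7 14 2 15 16))^53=(0 6)(1 16 15 2 14 7)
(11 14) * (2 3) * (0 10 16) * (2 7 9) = (0 10 16)(2 3 7 9)(11 14) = [10, 1, 3, 7, 4, 5, 6, 9, 8, 2, 16, 14, 12, 13, 11, 15, 0]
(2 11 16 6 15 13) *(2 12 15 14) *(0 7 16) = (0 7 16 6 14 2 11)(12 15 13) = [7, 1, 11, 3, 4, 5, 14, 16, 8, 9, 10, 0, 15, 12, 2, 13, 6]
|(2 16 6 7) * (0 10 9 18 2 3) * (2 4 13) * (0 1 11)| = 13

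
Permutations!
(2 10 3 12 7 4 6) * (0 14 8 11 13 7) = (0 14 8 11 13 7 4 6 2 10 3 12) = [14, 1, 10, 12, 6, 5, 2, 4, 11, 9, 3, 13, 0, 7, 8]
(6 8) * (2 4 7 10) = [0, 1, 4, 3, 7, 5, 8, 10, 6, 9, 2] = (2 4 7 10)(6 8)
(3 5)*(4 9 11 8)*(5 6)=(3 6 5)(4 9 11 8)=[0, 1, 2, 6, 9, 3, 5, 7, 4, 11, 10, 8]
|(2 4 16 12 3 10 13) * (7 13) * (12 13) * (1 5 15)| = 12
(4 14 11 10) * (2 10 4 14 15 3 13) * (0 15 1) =(0 15 3 13 2 10 14 11 4 1) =[15, 0, 10, 13, 1, 5, 6, 7, 8, 9, 14, 4, 12, 2, 11, 3]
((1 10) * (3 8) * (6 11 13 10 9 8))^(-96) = (13) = ((1 9 8 3 6 11 13 10))^(-96)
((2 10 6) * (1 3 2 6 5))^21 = (1 3 2 10 5)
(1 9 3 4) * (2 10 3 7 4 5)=(1 9 7 4)(2 10 3 5)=[0, 9, 10, 5, 1, 2, 6, 4, 8, 7, 3]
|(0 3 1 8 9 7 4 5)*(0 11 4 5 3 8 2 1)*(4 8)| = |(0 4 3)(1 2)(5 11 8 9 7)| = 30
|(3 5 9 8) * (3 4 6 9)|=|(3 5)(4 6 9 8)|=4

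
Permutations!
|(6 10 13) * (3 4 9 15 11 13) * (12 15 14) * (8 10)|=|(3 4 9 14 12 15 11 13 6 8 10)|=11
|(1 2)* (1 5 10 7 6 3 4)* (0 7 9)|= |(0 7 6 3 4 1 2 5 10 9)|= 10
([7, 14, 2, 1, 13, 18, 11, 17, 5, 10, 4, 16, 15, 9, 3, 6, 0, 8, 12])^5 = [18, 3, 2, 14, 13, 11, 17, 12, 6, 10, 4, 8, 0, 9, 1, 7, 5, 15, 16]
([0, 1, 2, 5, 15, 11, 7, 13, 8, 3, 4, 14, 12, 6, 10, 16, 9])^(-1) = (3 9 16 15 4 10 14 11 5)(6 13 7)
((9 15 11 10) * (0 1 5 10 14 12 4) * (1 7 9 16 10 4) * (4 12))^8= ((0 7 9 15 11 14 4)(1 5 12)(10 16))^8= (16)(0 7 9 15 11 14 4)(1 12 5)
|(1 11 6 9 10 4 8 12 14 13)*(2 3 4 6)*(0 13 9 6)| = |(0 13 1 11 2 3 4 8 12 14 9 10)| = 12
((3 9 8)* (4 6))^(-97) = ((3 9 8)(4 6))^(-97) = (3 8 9)(4 6)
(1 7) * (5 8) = (1 7)(5 8) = [0, 7, 2, 3, 4, 8, 6, 1, 5]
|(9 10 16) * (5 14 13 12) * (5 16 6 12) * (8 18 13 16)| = 10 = |(5 14 16 9 10 6 12 8 18 13)|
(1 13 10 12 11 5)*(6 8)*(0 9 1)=(0 9 1 13 10 12 11 5)(6 8)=[9, 13, 2, 3, 4, 0, 8, 7, 6, 1, 12, 5, 11, 10]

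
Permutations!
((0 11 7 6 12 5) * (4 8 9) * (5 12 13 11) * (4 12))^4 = ((0 5)(4 8 9 12)(6 13 11 7))^4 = (13)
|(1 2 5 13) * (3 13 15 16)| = |(1 2 5 15 16 3 13)| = 7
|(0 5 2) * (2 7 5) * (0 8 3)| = |(0 2 8 3)(5 7)| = 4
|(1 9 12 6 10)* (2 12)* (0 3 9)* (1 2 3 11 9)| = 20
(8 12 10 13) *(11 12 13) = (8 13)(10 11 12) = [0, 1, 2, 3, 4, 5, 6, 7, 13, 9, 11, 12, 10, 8]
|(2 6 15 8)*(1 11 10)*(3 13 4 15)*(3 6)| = 6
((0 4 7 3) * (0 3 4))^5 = ((4 7))^5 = (4 7)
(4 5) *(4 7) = (4 5 7) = [0, 1, 2, 3, 5, 7, 6, 4]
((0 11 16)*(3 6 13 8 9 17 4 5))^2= ((0 11 16)(3 6 13 8 9 17 4 5))^2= (0 16 11)(3 13 9 4)(5 6 8 17)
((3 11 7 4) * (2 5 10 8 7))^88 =(11)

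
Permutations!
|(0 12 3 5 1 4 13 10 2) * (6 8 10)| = |(0 12 3 5 1 4 13 6 8 10 2)| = 11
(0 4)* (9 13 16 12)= (0 4)(9 13 16 12)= [4, 1, 2, 3, 0, 5, 6, 7, 8, 13, 10, 11, 9, 16, 14, 15, 12]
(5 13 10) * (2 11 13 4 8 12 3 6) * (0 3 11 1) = (0 3 6 2 1)(4 8 12 11 13 10 5) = [3, 0, 1, 6, 8, 4, 2, 7, 12, 9, 5, 13, 11, 10]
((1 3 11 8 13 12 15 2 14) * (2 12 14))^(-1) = ((1 3 11 8 13 14)(12 15))^(-1) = (1 14 13 8 11 3)(12 15)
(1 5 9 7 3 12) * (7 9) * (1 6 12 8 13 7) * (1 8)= (1 5 8 13 7 3)(6 12)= [0, 5, 2, 1, 4, 8, 12, 3, 13, 9, 10, 11, 6, 7]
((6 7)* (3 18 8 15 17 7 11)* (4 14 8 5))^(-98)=(3 18 5 4 14 8 15 17 7 6 11)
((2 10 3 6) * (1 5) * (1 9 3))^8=((1 5 9 3 6 2 10))^8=(1 5 9 3 6 2 10)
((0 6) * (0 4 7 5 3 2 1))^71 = ((0 6 4 7 5 3 2 1))^71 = (0 1 2 3 5 7 4 6)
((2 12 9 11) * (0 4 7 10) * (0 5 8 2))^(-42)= (0 9 2 5 7)(4 11 12 8 10)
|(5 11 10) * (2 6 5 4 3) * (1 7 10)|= 9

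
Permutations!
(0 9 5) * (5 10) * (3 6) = (0 9 10 5)(3 6) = [9, 1, 2, 6, 4, 0, 3, 7, 8, 10, 5]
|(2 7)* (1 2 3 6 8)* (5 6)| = 7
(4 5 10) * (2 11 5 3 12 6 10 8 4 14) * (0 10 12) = (0 10 14 2 11 5 8 4 3)(6 12) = [10, 1, 11, 0, 3, 8, 12, 7, 4, 9, 14, 5, 6, 13, 2]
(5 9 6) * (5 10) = (5 9 6 10) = [0, 1, 2, 3, 4, 9, 10, 7, 8, 6, 5]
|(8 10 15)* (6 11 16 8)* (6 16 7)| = 12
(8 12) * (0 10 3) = (0 10 3)(8 12) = [10, 1, 2, 0, 4, 5, 6, 7, 12, 9, 3, 11, 8]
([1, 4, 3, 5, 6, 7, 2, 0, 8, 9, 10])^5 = (10)(0 3 4 7 2 1 5 6)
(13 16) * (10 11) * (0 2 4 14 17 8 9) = (0 2 4 14 17 8 9)(10 11)(13 16) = [2, 1, 4, 3, 14, 5, 6, 7, 9, 0, 11, 10, 12, 16, 17, 15, 13, 8]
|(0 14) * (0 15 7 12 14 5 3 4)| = |(0 5 3 4)(7 12 14 15)| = 4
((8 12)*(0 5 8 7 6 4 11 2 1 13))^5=((0 5 8 12 7 6 4 11 2 1 13))^5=(0 6 13 7 1 12 2 8 11 5 4)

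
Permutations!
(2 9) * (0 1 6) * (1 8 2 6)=(0 8 2 9 6)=[8, 1, 9, 3, 4, 5, 0, 7, 2, 6]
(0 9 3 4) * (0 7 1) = [9, 0, 2, 4, 7, 5, 6, 1, 8, 3] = (0 9 3 4 7 1)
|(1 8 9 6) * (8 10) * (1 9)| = |(1 10 8)(6 9)| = 6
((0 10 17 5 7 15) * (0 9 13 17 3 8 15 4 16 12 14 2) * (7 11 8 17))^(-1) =((0 10 3 17 5 11 8 15 9 13 7 4 16 12 14 2))^(-1) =(0 2 14 12 16 4 7 13 9 15 8 11 5 17 3 10)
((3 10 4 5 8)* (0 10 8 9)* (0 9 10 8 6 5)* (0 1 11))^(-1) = (0 11 1 4 10 5 6 3 8)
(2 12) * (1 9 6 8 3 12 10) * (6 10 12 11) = (1 9 10)(2 12)(3 11 6 8) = [0, 9, 12, 11, 4, 5, 8, 7, 3, 10, 1, 6, 2]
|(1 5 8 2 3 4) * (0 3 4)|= 10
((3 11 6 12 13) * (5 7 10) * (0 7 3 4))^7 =(0 12 3 7 13 11 10 4 6 5)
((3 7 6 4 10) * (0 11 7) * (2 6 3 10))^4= (11)(2 6 4)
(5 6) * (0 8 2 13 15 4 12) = [8, 1, 13, 3, 12, 6, 5, 7, 2, 9, 10, 11, 0, 15, 14, 4] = (0 8 2 13 15 4 12)(5 6)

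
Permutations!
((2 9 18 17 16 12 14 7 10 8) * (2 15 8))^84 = (2 17 14)(7 9 16)(10 18 12)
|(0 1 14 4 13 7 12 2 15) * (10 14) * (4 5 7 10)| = |(0 1 4 13 10 14 5 7 12 2 15)| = 11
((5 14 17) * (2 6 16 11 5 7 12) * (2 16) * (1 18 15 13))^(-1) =(1 13 15 18)(2 6)(5 11 16 12 7 17 14)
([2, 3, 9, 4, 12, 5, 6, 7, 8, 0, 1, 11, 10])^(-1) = (0 9 2)(1 10 12 4 3)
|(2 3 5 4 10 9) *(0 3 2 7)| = 7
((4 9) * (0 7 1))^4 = (9)(0 7 1)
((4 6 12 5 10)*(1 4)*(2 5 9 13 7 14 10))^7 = (1 14 13 12 4 10 7 9 6)(2 5)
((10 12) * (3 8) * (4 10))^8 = ((3 8)(4 10 12))^8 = (4 12 10)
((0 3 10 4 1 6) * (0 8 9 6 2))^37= (0 3 10 4 1 2)(6 8 9)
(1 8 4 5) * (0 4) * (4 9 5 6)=[9, 8, 2, 3, 6, 1, 4, 7, 0, 5]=(0 9 5 1 8)(4 6)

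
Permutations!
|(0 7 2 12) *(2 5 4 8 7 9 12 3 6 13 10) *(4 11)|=15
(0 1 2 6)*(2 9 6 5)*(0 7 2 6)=(0 1 9)(2 5 6 7)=[1, 9, 5, 3, 4, 6, 7, 2, 8, 0]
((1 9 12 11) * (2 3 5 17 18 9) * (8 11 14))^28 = ((1 2 3 5 17 18 9 12 14 8 11))^28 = (1 9 2 12 3 14 5 8 17 11 18)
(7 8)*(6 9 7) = [0, 1, 2, 3, 4, 5, 9, 8, 6, 7] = (6 9 7 8)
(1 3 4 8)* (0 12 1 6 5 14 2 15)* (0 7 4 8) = (0 12 1 3 8 6 5 14 2 15 7 4) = [12, 3, 15, 8, 0, 14, 5, 4, 6, 9, 10, 11, 1, 13, 2, 7]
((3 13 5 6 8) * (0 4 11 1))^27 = (0 1 11 4)(3 5 8 13 6)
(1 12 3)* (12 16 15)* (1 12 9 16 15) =(1 15 9 16)(3 12) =[0, 15, 2, 12, 4, 5, 6, 7, 8, 16, 10, 11, 3, 13, 14, 9, 1]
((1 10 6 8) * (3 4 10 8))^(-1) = (1 8)(3 6 10 4)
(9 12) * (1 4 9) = (1 4 9 12) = [0, 4, 2, 3, 9, 5, 6, 7, 8, 12, 10, 11, 1]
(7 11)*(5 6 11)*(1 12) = (1 12)(5 6 11 7) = [0, 12, 2, 3, 4, 6, 11, 5, 8, 9, 10, 7, 1]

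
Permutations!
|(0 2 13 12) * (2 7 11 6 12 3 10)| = |(0 7 11 6 12)(2 13 3 10)| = 20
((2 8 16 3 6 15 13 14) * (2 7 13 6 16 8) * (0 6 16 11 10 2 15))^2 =((0 6)(2 15 16 3 11 10)(7 13 14))^2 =(2 16 11)(3 10 15)(7 14 13)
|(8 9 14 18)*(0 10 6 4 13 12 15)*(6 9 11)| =12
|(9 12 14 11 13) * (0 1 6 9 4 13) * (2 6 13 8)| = 11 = |(0 1 13 4 8 2 6 9 12 14 11)|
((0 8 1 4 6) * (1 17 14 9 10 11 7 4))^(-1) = (0 6 4 7 11 10 9 14 17 8)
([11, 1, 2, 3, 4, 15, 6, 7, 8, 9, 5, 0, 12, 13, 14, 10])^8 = [0, 1, 2, 3, 4, 10, 6, 7, 8, 9, 15, 11, 12, 13, 14, 5]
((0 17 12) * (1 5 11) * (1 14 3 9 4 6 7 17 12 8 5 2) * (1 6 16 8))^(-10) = ((0 12)(1 2 6 7 17)(3 9 4 16 8 5 11 14))^(-10) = (17)(3 11 8 4)(5 16 9 14)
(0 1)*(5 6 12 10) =(0 1)(5 6 12 10) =[1, 0, 2, 3, 4, 6, 12, 7, 8, 9, 5, 11, 10]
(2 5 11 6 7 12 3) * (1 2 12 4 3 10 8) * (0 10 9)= (0 10 8 1 2 5 11 6 7 4 3 12 9)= [10, 2, 5, 12, 3, 11, 7, 4, 1, 0, 8, 6, 9]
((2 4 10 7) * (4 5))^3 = (2 10 5 7 4) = ((2 5 4 10 7))^3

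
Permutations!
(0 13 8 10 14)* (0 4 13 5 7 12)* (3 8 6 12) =(0 5 7 3 8 10 14 4 13 6 12) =[5, 1, 2, 8, 13, 7, 12, 3, 10, 9, 14, 11, 0, 6, 4]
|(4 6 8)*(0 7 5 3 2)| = 15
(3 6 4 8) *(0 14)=(0 14)(3 6 4 8)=[14, 1, 2, 6, 8, 5, 4, 7, 3, 9, 10, 11, 12, 13, 0]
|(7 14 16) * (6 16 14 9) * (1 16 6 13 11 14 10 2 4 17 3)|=|(1 16 7 9 13 11 14 10 2 4 17 3)|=12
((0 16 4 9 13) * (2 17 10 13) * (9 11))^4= (0 9 13 11 10 4 17 16 2)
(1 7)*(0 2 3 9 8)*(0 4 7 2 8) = (0 8 4 7 1 2 3 9) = [8, 2, 3, 9, 7, 5, 6, 1, 4, 0]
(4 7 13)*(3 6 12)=[0, 1, 2, 6, 7, 5, 12, 13, 8, 9, 10, 11, 3, 4]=(3 6 12)(4 7 13)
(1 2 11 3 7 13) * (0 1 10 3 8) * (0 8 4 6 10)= (0 1 2 11 4 6 10 3 7 13)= [1, 2, 11, 7, 6, 5, 10, 13, 8, 9, 3, 4, 12, 0]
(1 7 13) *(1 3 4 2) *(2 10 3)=(1 7 13 2)(3 4 10)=[0, 7, 1, 4, 10, 5, 6, 13, 8, 9, 3, 11, 12, 2]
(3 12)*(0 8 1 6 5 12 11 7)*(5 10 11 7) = (0 8 1 6 10 11 5 12 3 7) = [8, 6, 2, 7, 4, 12, 10, 0, 1, 9, 11, 5, 3]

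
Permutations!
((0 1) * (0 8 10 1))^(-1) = (1 10 8)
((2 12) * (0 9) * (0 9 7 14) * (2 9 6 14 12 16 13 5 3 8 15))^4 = ((0 7 12 9 6 14)(2 16 13 5 3 8 15))^4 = (0 6 12)(2 3 16 8 13 15 5)(7 14 9)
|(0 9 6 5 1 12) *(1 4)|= 7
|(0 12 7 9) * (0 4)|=5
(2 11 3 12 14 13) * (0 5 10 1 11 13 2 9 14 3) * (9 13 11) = (0 5 10 1 9 14 2 11)(3 12) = [5, 9, 11, 12, 4, 10, 6, 7, 8, 14, 1, 0, 3, 13, 2]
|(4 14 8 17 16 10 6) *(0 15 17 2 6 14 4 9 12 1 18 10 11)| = 45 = |(0 15 17 16 11)(1 18 10 14 8 2 6 9 12)|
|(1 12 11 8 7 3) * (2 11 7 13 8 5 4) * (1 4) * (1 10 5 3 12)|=4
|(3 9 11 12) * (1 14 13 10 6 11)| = 9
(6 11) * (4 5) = (4 5)(6 11) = [0, 1, 2, 3, 5, 4, 11, 7, 8, 9, 10, 6]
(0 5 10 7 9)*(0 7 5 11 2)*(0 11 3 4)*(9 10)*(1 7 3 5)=[5, 7, 11, 4, 0, 9, 6, 10, 8, 3, 1, 2]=(0 5 9 3 4)(1 7 10)(2 11)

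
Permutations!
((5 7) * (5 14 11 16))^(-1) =(5 16 11 14 7)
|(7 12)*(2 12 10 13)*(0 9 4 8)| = |(0 9 4 8)(2 12 7 10 13)| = 20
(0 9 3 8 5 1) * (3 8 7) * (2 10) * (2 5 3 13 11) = [9, 0, 10, 7, 4, 1, 6, 13, 3, 8, 5, 2, 12, 11] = (0 9 8 3 7 13 11 2 10 5 1)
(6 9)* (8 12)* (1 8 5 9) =(1 8 12 5 9 6) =[0, 8, 2, 3, 4, 9, 1, 7, 12, 6, 10, 11, 5]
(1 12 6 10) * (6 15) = (1 12 15 6 10) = [0, 12, 2, 3, 4, 5, 10, 7, 8, 9, 1, 11, 15, 13, 14, 6]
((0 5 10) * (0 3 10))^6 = (10)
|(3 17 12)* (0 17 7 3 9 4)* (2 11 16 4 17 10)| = 6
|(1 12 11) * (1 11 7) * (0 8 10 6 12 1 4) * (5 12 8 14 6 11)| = 10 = |(0 14 6 8 10 11 5 12 7 4)|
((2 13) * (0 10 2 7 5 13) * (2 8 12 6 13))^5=((0 10 8 12 6 13 7 5 2))^5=(0 13 10 7 8 5 12 2 6)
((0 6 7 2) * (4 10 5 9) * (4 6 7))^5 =(10)(0 2 7)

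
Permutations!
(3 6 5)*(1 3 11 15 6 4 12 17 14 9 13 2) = (1 3 4 12 17 14 9 13 2)(5 11 15 6) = [0, 3, 1, 4, 12, 11, 5, 7, 8, 13, 10, 15, 17, 2, 9, 6, 16, 14]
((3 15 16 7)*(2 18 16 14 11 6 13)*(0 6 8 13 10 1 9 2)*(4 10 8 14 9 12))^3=((0 6 8 13)(1 12 4 10)(2 18 16 7 3 15 9)(11 14))^3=(0 13 8 6)(1 10 4 12)(2 7 9 16 15 18 3)(11 14)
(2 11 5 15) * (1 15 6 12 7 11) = (1 15 2)(5 6 12 7 11) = [0, 15, 1, 3, 4, 6, 12, 11, 8, 9, 10, 5, 7, 13, 14, 2]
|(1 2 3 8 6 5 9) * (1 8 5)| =|(1 2 3 5 9 8 6)| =7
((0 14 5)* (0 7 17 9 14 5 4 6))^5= (0 14 7 6 9 5 4 17)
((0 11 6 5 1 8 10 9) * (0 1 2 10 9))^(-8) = ((0 11 6 5 2 10)(1 8 9))^(-8) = (0 2 6)(1 8 9)(5 11 10)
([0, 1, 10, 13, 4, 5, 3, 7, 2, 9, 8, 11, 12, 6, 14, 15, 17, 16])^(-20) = (17)(2 10 8)(3 13 6)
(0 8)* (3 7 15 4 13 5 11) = (0 8)(3 7 15 4 13 5 11) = [8, 1, 2, 7, 13, 11, 6, 15, 0, 9, 10, 3, 12, 5, 14, 4]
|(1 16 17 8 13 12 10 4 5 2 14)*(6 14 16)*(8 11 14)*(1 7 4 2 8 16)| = 14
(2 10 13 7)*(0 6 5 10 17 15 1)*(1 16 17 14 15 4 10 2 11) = [6, 0, 14, 3, 10, 2, 5, 11, 8, 9, 13, 1, 12, 7, 15, 16, 17, 4] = (0 6 5 2 14 15 16 17 4 10 13 7 11 1)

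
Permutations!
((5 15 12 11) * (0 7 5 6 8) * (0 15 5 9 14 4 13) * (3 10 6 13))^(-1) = ((0 7 9 14 4 3 10 6 8 15 12 11 13))^(-1) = (0 13 11 12 15 8 6 10 3 4 14 9 7)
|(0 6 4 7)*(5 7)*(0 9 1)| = 7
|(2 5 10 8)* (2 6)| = 5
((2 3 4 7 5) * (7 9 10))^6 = (2 5 7 10 9 4 3)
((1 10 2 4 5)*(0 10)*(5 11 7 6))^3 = (0 4 6)(1 2 7)(5 10 11)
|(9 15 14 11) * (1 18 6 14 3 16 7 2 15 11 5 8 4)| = |(1 18 6 14 5 8 4)(2 15 3 16 7)(9 11)| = 70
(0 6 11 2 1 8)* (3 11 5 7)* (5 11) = (0 6 11 2 1 8)(3 5 7) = [6, 8, 1, 5, 4, 7, 11, 3, 0, 9, 10, 2]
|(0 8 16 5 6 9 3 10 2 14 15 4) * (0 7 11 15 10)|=84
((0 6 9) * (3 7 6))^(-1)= (0 9 6 7 3)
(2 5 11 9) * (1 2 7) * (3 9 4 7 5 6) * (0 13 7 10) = (0 13 7 1 2 6 3 9 5 11 4 10) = [13, 2, 6, 9, 10, 11, 3, 1, 8, 5, 0, 4, 12, 7]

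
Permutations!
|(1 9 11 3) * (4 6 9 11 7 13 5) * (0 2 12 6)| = |(0 2 12 6 9 7 13 5 4)(1 11 3)| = 9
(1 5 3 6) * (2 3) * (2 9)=(1 5 9 2 3 6)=[0, 5, 3, 6, 4, 9, 1, 7, 8, 2]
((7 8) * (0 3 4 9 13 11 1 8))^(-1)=(0 7 8 1 11 13 9 4 3)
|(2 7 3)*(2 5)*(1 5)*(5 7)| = |(1 7 3)(2 5)| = 6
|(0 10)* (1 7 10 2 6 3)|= 7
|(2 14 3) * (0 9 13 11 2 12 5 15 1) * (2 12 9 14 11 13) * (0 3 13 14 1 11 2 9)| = 12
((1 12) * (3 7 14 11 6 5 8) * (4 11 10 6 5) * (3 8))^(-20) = (3 6)(4 7)(5 10)(11 14)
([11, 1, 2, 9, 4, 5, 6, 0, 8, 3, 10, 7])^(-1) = [7, 1, 2, 9, 4, 5, 6, 11, 8, 3, 10, 0]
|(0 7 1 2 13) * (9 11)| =|(0 7 1 2 13)(9 11)| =10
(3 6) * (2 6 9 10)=[0, 1, 6, 9, 4, 5, 3, 7, 8, 10, 2]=(2 6 3 9 10)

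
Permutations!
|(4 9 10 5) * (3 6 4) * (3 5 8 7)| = 7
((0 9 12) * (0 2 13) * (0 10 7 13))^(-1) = (0 2 12 9)(7 10 13)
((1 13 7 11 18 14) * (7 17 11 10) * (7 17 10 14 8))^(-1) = ((1 13 10 17 11 18 8 7 14))^(-1) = (1 14 7 8 18 11 17 10 13)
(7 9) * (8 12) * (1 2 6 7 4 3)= [0, 2, 6, 1, 3, 5, 7, 9, 12, 4, 10, 11, 8]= (1 2 6 7 9 4 3)(8 12)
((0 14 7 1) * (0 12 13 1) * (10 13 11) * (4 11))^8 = (0 7 14)(1 4 10)(11 13 12)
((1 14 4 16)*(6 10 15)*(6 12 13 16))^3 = (1 6 12)(4 15 16)(10 13 14)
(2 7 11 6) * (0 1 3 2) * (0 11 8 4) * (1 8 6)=(0 8 4)(1 3 2 7 6 11)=[8, 3, 7, 2, 0, 5, 11, 6, 4, 9, 10, 1]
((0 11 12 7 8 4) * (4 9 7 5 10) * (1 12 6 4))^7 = (0 4 6 11)(1 10 5 12)(7 8 9) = ((0 11 6 4)(1 12 5 10)(7 8 9))^7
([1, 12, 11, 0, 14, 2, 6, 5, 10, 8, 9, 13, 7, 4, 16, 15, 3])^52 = (0 5 4)(1 2 14)(3 7 13)(8 10 9)(11 16 12)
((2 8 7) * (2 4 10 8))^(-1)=(4 7 8 10)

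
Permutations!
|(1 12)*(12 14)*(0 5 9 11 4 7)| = 6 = |(0 5 9 11 4 7)(1 14 12)|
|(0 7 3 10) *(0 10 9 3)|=|(10)(0 7)(3 9)|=2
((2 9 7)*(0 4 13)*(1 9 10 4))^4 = (0 2)(1 10)(4 9)(7 13)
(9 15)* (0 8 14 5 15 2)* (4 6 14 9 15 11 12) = (15)(0 8 9 2)(4 6 14 5 11 12) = [8, 1, 0, 3, 6, 11, 14, 7, 9, 2, 10, 12, 4, 13, 5, 15]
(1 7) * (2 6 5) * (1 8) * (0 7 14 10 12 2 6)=(0 7 8 1 14 10 12 2)(5 6)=[7, 14, 0, 3, 4, 6, 5, 8, 1, 9, 12, 11, 2, 13, 10]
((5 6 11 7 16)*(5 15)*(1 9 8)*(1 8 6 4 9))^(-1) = ((4 9 6 11 7 16 15 5))^(-1) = (4 5 15 16 7 11 6 9)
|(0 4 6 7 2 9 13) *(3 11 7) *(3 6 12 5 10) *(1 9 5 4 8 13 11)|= 24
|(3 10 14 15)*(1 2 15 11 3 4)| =4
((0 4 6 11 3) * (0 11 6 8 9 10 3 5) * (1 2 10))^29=(0 5 11 3 10 2 1 9 8 4)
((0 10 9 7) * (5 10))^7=((0 5 10 9 7))^7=(0 10 7 5 9)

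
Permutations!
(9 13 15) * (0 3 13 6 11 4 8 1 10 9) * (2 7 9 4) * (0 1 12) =[3, 10, 7, 13, 8, 5, 11, 9, 12, 6, 4, 2, 0, 15, 14, 1] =(0 3 13 15 1 10 4 8 12)(2 7 9 6 11)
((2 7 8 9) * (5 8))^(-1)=(2 9 8 5 7)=((2 7 5 8 9))^(-1)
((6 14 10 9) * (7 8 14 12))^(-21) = (14)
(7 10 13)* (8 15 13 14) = [0, 1, 2, 3, 4, 5, 6, 10, 15, 9, 14, 11, 12, 7, 8, 13] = (7 10 14 8 15 13)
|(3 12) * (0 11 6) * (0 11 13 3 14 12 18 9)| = 10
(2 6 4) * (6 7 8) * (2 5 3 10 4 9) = (2 7 8 6 9)(3 10 4 5) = [0, 1, 7, 10, 5, 3, 9, 8, 6, 2, 4]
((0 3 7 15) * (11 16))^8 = ((0 3 7 15)(11 16))^8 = (16)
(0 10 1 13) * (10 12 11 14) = (0 12 11 14 10 1 13) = [12, 13, 2, 3, 4, 5, 6, 7, 8, 9, 1, 14, 11, 0, 10]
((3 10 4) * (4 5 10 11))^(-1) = (3 4 11)(5 10)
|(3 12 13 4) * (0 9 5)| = |(0 9 5)(3 12 13 4)| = 12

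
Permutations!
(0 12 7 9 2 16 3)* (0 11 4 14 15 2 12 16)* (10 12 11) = (0 16 3 10 12 7 9 11 4 14 15 2) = [16, 1, 0, 10, 14, 5, 6, 9, 8, 11, 12, 4, 7, 13, 15, 2, 3]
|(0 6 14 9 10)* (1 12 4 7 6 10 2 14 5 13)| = |(0 10)(1 12 4 7 6 5 13)(2 14 9)| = 42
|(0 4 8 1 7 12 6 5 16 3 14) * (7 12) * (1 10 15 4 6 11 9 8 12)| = 42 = |(0 6 5 16 3 14)(4 12 11 9 8 10 15)|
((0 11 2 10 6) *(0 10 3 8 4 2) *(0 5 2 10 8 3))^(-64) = (11)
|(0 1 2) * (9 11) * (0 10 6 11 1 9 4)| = |(0 9 1 2 10 6 11 4)| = 8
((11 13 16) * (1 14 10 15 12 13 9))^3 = (1 15 16)(9 10 13)(11 14 12)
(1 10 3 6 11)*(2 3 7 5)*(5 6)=(1 10 7 6 11)(2 3 5)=[0, 10, 3, 5, 4, 2, 11, 6, 8, 9, 7, 1]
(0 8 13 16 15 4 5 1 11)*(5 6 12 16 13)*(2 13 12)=[8, 11, 13, 3, 6, 1, 2, 7, 5, 9, 10, 0, 16, 12, 14, 4, 15]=(0 8 5 1 11)(2 13 12 16 15 4 6)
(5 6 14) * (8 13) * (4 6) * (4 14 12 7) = (4 6 12 7)(5 14)(8 13) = [0, 1, 2, 3, 6, 14, 12, 4, 13, 9, 10, 11, 7, 8, 5]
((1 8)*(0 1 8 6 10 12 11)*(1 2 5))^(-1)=(0 11 12 10 6 1 5 2)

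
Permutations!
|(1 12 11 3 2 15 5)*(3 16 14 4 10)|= |(1 12 11 16 14 4 10 3 2 15 5)|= 11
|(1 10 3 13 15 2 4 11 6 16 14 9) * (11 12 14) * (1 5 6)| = 14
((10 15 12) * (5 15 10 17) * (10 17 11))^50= (5 12 10)(11 17 15)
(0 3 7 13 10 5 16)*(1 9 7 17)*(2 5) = (0 3 17 1 9 7 13 10 2 5 16) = [3, 9, 5, 17, 4, 16, 6, 13, 8, 7, 2, 11, 12, 10, 14, 15, 0, 1]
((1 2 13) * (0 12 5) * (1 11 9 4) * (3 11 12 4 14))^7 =((0 4 1 2 13 12 5)(3 11 9 14))^7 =(3 14 9 11)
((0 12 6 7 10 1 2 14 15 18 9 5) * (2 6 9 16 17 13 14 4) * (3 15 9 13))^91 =(0 12 13 14 9 5)(1 10 7 6)(2 4)(3 15 18 16 17) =((0 12 13 14 9 5)(1 6 7 10)(2 4)(3 15 18 16 17))^91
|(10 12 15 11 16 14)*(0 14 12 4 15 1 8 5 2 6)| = |(0 14 10 4 15 11 16 12 1 8 5 2 6)| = 13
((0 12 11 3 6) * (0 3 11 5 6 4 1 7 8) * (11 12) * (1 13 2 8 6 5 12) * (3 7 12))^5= ((0 11 1 12 3 4 13 2 8)(6 7))^5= (0 4 11 13 1 2 12 8 3)(6 7)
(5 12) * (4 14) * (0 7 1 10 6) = (0 7 1 10 6)(4 14)(5 12) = [7, 10, 2, 3, 14, 12, 0, 1, 8, 9, 6, 11, 5, 13, 4]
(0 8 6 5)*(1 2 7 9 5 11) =[8, 2, 7, 3, 4, 0, 11, 9, 6, 5, 10, 1] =(0 8 6 11 1 2 7 9 5)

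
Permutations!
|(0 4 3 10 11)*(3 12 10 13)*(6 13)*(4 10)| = 6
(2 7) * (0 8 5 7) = (0 8 5 7 2) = [8, 1, 0, 3, 4, 7, 6, 2, 5]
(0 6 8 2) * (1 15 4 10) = [6, 15, 0, 3, 10, 5, 8, 7, 2, 9, 1, 11, 12, 13, 14, 4] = (0 6 8 2)(1 15 4 10)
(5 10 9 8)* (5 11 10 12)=(5 12)(8 11 10 9)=[0, 1, 2, 3, 4, 12, 6, 7, 11, 8, 9, 10, 5]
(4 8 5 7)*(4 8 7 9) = (4 7 8 5 9) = [0, 1, 2, 3, 7, 9, 6, 8, 5, 4]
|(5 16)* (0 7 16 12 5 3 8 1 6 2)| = |(0 7 16 3 8 1 6 2)(5 12)| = 8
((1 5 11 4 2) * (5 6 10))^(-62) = (1 6 10 5 11 4 2)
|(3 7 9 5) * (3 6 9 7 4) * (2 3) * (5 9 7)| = 3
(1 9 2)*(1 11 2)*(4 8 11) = (1 9)(2 4 8 11) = [0, 9, 4, 3, 8, 5, 6, 7, 11, 1, 10, 2]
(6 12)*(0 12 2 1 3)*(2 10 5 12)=[2, 3, 1, 0, 4, 12, 10, 7, 8, 9, 5, 11, 6]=(0 2 1 3)(5 12 6 10)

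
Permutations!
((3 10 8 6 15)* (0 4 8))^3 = (0 6 10 8 3 4 15)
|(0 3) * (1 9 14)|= |(0 3)(1 9 14)|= 6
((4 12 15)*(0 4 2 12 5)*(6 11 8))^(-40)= ((0 4 5)(2 12 15)(6 11 8))^(-40)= (0 5 4)(2 15 12)(6 8 11)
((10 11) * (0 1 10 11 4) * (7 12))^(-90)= ((0 1 10 4)(7 12))^(-90)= (12)(0 10)(1 4)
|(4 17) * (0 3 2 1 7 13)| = 6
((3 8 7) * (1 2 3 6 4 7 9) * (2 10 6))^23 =((1 10 6 4 7 2 3 8 9))^23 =(1 2 10 3 6 8 4 9 7)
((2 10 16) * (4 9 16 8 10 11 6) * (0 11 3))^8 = ((0 11 6 4 9 16 2 3)(8 10))^8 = (16)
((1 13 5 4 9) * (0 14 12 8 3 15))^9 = ((0 14 12 8 3 15)(1 13 5 4 9))^9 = (0 8)(1 9 4 5 13)(3 14)(12 15)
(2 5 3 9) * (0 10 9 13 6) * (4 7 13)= (0 10 9 2 5 3 4 7 13 6)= [10, 1, 5, 4, 7, 3, 0, 13, 8, 2, 9, 11, 12, 6]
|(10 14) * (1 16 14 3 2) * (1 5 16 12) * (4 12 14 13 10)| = 12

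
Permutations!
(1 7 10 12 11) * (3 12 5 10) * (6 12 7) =(1 6 12 11)(3 7)(5 10) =[0, 6, 2, 7, 4, 10, 12, 3, 8, 9, 5, 1, 11]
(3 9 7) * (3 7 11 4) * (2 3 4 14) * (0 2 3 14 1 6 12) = (0 2 14 3 9 11 1 6 12) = [2, 6, 14, 9, 4, 5, 12, 7, 8, 11, 10, 1, 0, 13, 3]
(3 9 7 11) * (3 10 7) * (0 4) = (0 4)(3 9)(7 11 10) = [4, 1, 2, 9, 0, 5, 6, 11, 8, 3, 7, 10]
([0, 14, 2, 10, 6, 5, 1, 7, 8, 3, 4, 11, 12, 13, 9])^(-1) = (1 6 4 10 3 9 14)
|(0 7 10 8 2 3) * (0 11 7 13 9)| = 6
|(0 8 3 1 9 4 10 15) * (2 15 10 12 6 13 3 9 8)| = 24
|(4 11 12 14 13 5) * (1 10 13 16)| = |(1 10 13 5 4 11 12 14 16)| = 9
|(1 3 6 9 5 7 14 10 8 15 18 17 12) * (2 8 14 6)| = 8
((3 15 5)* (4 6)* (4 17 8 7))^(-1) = ((3 15 5)(4 6 17 8 7))^(-1) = (3 5 15)(4 7 8 17 6)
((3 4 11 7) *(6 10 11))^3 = (3 10)(4 11)(6 7)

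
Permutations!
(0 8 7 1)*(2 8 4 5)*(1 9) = (0 4 5 2 8 7 9 1) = [4, 0, 8, 3, 5, 2, 6, 9, 7, 1]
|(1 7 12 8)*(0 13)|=4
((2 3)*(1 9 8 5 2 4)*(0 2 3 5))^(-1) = ((0 2 5 3 4 1 9 8))^(-1) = (0 8 9 1 4 3 5 2)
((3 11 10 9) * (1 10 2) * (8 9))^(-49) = (11)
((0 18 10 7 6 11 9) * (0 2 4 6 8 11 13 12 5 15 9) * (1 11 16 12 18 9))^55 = (0 10 1 13 5 4 16 9 7 11 18 15 6 12 2 8)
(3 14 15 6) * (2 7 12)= [0, 1, 7, 14, 4, 5, 3, 12, 8, 9, 10, 11, 2, 13, 15, 6]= (2 7 12)(3 14 15 6)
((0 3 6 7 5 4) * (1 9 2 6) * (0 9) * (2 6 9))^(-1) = ((0 3 1)(2 9 6 7 5 4))^(-1) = (0 1 3)(2 4 5 7 6 9)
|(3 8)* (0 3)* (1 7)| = 6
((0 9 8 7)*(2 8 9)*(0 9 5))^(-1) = (0 5 9 7 8 2)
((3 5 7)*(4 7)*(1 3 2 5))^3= (1 3)(2 7 4 5)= ((1 3)(2 5 4 7))^3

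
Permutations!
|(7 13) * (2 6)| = |(2 6)(7 13)| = 2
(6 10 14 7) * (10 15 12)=(6 15 12 10 14 7)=[0, 1, 2, 3, 4, 5, 15, 6, 8, 9, 14, 11, 10, 13, 7, 12]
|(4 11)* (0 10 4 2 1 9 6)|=8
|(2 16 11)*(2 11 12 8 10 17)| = |(2 16 12 8 10 17)| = 6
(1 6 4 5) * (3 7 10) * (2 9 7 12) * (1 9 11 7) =(1 6 4 5 9)(2 11 7 10 3 12) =[0, 6, 11, 12, 5, 9, 4, 10, 8, 1, 3, 7, 2]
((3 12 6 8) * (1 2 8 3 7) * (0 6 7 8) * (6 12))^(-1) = ((0 12 7 1 2)(3 6))^(-1) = (0 2 1 7 12)(3 6)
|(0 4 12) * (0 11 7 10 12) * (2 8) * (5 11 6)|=6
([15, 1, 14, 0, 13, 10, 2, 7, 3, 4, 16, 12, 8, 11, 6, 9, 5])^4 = (0 13 3 4 8 9 12 15 11)(2 14 6)(5 10 16)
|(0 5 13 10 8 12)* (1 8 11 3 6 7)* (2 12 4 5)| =30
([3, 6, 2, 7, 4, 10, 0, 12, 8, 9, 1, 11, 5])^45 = [10, 12, 2, 1, 4, 3, 5, 6, 8, 9, 7, 11, 0]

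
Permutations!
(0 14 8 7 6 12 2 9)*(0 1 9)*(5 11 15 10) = (0 14 8 7 6 12 2)(1 9)(5 11 15 10) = [14, 9, 0, 3, 4, 11, 12, 6, 7, 1, 5, 15, 2, 13, 8, 10]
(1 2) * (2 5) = (1 5 2) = [0, 5, 1, 3, 4, 2]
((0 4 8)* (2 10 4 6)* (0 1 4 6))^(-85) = ((1 4 8)(2 10 6))^(-85) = (1 8 4)(2 6 10)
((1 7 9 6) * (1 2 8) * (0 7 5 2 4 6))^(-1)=(0 9 7)(1 8 2 5)(4 6)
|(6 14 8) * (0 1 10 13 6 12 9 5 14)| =|(0 1 10 13 6)(5 14 8 12 9)| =5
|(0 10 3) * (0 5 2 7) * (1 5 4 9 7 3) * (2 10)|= 6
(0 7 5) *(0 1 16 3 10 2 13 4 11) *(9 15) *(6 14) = (0 7 5 1 16 3 10 2 13 4 11)(6 14)(9 15) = [7, 16, 13, 10, 11, 1, 14, 5, 8, 15, 2, 0, 12, 4, 6, 9, 3]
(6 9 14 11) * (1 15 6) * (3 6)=(1 15 3 6 9 14 11)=[0, 15, 2, 6, 4, 5, 9, 7, 8, 14, 10, 1, 12, 13, 11, 3]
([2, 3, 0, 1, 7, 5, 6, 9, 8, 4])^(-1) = (0 2)(1 3)(4 9 7)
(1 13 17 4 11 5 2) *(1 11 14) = (1 13 17 4 14)(2 11 5) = [0, 13, 11, 3, 14, 2, 6, 7, 8, 9, 10, 5, 12, 17, 1, 15, 16, 4]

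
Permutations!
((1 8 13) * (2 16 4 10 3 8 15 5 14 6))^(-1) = ((1 15 5 14 6 2 16 4 10 3 8 13))^(-1) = (1 13 8 3 10 4 16 2 6 14 5 15)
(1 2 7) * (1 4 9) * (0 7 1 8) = (0 7 4 9 8)(1 2) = [7, 2, 1, 3, 9, 5, 6, 4, 0, 8]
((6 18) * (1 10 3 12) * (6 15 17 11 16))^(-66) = ((1 10 3 12)(6 18 15 17 11 16))^(-66) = (18)(1 3)(10 12)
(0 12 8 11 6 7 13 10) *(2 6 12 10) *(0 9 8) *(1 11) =(0 10 9 8 1 11 12)(2 6 7 13) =[10, 11, 6, 3, 4, 5, 7, 13, 1, 8, 9, 12, 0, 2]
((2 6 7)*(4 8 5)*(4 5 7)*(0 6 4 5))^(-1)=((0 6 5)(2 4 8 7))^(-1)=(0 5 6)(2 7 8 4)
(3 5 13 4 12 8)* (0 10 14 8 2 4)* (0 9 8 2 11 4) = (0 10 14 2)(3 5 13 9 8)(4 12 11) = [10, 1, 0, 5, 12, 13, 6, 7, 3, 8, 14, 4, 11, 9, 2]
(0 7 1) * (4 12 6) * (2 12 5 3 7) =(0 2 12 6 4 5 3 7 1) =[2, 0, 12, 7, 5, 3, 4, 1, 8, 9, 10, 11, 6]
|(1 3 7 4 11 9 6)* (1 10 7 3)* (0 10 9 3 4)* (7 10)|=6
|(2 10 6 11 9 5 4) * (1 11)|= 8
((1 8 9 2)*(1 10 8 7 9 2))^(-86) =((1 7 9)(2 10 8))^(-86) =(1 7 9)(2 10 8)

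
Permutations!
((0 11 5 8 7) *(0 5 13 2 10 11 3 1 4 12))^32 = ((0 3 1 4 12)(2 10 11 13)(5 8 7))^32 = (13)(0 1 12 3 4)(5 7 8)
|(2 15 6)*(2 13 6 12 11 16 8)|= |(2 15 12 11 16 8)(6 13)|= 6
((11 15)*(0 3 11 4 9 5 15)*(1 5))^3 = (1 4 5 9 15)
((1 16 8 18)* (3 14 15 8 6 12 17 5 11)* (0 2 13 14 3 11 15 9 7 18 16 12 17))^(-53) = ((0 2 13 14 9 7 18 1 12)(5 15 8 16 6 17))^(-53) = (0 2 13 14 9 7 18 1 12)(5 15 8 16 6 17)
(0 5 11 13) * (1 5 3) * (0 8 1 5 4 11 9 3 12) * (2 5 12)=(0 2 5 9 3 12)(1 4 11 13 8)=[2, 4, 5, 12, 11, 9, 6, 7, 1, 3, 10, 13, 0, 8]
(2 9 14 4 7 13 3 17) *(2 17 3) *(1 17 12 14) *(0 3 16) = [3, 17, 9, 16, 7, 5, 6, 13, 8, 1, 10, 11, 14, 2, 4, 15, 0, 12] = (0 3 16)(1 17 12 14 4 7 13 2 9)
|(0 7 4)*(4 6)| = 4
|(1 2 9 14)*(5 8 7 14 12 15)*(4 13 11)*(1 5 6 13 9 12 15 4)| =36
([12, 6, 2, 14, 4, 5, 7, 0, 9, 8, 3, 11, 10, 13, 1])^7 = [7, 14, 2, 10, 4, 5, 1, 6, 9, 8, 12, 11, 0, 13, 3]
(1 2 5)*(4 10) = (1 2 5)(4 10) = [0, 2, 5, 3, 10, 1, 6, 7, 8, 9, 4]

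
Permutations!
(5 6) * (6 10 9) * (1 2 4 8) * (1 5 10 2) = [0, 1, 4, 3, 8, 2, 10, 7, 5, 6, 9] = (2 4 8 5)(6 10 9)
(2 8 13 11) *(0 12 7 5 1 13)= (0 12 7 5 1 13 11 2 8)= [12, 13, 8, 3, 4, 1, 6, 5, 0, 9, 10, 2, 7, 11]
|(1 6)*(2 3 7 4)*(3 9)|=10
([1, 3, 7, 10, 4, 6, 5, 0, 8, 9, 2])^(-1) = [7, 0, 10, 1, 4, 6, 5, 2, 8, 9, 3]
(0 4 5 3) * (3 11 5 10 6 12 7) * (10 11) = (0 4 11 5 10 6 12 7 3) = [4, 1, 2, 0, 11, 10, 12, 3, 8, 9, 6, 5, 7]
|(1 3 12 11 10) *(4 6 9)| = 15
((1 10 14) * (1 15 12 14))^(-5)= ((1 10)(12 14 15))^(-5)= (1 10)(12 14 15)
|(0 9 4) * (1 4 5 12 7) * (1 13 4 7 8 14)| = |(0 9 5 12 8 14 1 7 13 4)| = 10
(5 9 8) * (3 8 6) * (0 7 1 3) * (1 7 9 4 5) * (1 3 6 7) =(0 9 7 1 6)(3 8)(4 5) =[9, 6, 2, 8, 5, 4, 0, 1, 3, 7]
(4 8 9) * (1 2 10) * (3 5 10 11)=(1 2 11 3 5 10)(4 8 9)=[0, 2, 11, 5, 8, 10, 6, 7, 9, 4, 1, 3]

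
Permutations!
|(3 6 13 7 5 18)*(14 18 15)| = |(3 6 13 7 5 15 14 18)| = 8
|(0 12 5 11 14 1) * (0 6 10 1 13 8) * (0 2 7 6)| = |(0 12 5 11 14 13 8 2 7 6 10 1)| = 12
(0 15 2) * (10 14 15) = [10, 1, 0, 3, 4, 5, 6, 7, 8, 9, 14, 11, 12, 13, 15, 2] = (0 10 14 15 2)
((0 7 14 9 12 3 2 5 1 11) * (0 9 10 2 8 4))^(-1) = (0 4 8 3 12 9 11 1 5 2 10 14 7) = ((0 7 14 10 2 5 1 11 9 12 3 8 4))^(-1)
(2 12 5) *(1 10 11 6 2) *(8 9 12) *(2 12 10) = [0, 2, 8, 3, 4, 1, 12, 7, 9, 10, 11, 6, 5] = (1 2 8 9 10 11 6 12 5)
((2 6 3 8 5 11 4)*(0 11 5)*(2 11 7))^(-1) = (0 8 3 6 2 7)(4 11)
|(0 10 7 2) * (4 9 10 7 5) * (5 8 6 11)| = 21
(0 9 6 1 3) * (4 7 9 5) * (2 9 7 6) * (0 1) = (0 5 4 6)(1 3)(2 9) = [5, 3, 9, 1, 6, 4, 0, 7, 8, 2]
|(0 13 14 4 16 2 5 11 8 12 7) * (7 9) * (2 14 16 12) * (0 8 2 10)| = 30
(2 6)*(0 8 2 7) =(0 8 2 6 7) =[8, 1, 6, 3, 4, 5, 7, 0, 2]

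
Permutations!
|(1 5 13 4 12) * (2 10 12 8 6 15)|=10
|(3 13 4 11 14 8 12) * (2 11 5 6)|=10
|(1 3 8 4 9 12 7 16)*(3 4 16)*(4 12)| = 6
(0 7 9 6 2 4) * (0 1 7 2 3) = (0 2 4 1 7 9 6 3) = [2, 7, 4, 0, 1, 5, 3, 9, 8, 6]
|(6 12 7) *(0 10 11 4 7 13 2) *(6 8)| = 10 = |(0 10 11 4 7 8 6 12 13 2)|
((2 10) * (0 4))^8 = (10)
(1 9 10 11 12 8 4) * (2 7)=[0, 9, 7, 3, 1, 5, 6, 2, 4, 10, 11, 12, 8]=(1 9 10 11 12 8 4)(2 7)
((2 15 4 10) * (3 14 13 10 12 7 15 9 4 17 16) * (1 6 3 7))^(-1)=(1 12 4 9 2 10 13 14 3 6)(7 16 17 15)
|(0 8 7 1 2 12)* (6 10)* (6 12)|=|(0 8 7 1 2 6 10 12)|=8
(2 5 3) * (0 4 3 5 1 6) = (0 4 3 2 1 6) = [4, 6, 1, 2, 3, 5, 0]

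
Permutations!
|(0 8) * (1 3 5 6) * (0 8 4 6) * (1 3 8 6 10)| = 8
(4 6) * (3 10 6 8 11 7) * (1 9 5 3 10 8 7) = [0, 9, 2, 8, 7, 3, 4, 10, 11, 5, 6, 1] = (1 9 5 3 8 11)(4 7 10 6)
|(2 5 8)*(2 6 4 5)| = 4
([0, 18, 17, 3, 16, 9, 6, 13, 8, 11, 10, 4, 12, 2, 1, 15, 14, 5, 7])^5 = [0, 17, 4, 3, 7, 14, 6, 9, 8, 1, 10, 18, 12, 11, 2, 15, 13, 16, 5]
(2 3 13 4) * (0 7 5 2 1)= (0 7 5 2 3 13 4 1)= [7, 0, 3, 13, 1, 2, 6, 5, 8, 9, 10, 11, 12, 4]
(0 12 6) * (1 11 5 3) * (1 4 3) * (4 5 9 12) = [4, 11, 2, 5, 3, 1, 0, 7, 8, 12, 10, 9, 6] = (0 4 3 5 1 11 9 12 6)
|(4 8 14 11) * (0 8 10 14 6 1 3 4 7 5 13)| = 12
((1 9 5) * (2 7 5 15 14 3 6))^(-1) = (1 5 7 2 6 3 14 15 9)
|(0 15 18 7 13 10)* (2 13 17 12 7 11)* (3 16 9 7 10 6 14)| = |(0 15 18 11 2 13 6 14 3 16 9 7 17 12 10)| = 15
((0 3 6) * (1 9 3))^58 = ((0 1 9 3 6))^58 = (0 3 1 6 9)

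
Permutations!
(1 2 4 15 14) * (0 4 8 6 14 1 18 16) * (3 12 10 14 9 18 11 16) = (0 4 15 1 2 8 6 9 18 3 12 10 14 11 16) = [4, 2, 8, 12, 15, 5, 9, 7, 6, 18, 14, 16, 10, 13, 11, 1, 0, 17, 3]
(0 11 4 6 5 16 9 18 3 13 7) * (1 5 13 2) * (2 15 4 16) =(0 11 16 9 18 3 15 4 6 13 7)(1 5 2) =[11, 5, 1, 15, 6, 2, 13, 0, 8, 18, 10, 16, 12, 7, 14, 4, 9, 17, 3]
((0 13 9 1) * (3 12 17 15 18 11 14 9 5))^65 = (0 17 9 3 11 13 15 1 12 14 5 18)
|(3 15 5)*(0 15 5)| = 2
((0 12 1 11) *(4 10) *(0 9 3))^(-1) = (0 3 9 11 1 12)(4 10)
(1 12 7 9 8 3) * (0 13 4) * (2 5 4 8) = (0 13 8 3 1 12 7 9 2 5 4) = [13, 12, 5, 1, 0, 4, 6, 9, 3, 2, 10, 11, 7, 8]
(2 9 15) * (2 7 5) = (2 9 15 7 5) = [0, 1, 9, 3, 4, 2, 6, 5, 8, 15, 10, 11, 12, 13, 14, 7]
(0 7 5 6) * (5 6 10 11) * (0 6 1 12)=(0 7 1 12)(5 10 11)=[7, 12, 2, 3, 4, 10, 6, 1, 8, 9, 11, 5, 0]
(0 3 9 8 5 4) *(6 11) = (0 3 9 8 5 4)(6 11) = [3, 1, 2, 9, 0, 4, 11, 7, 5, 8, 10, 6]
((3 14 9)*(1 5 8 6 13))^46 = (1 5 8 6 13)(3 14 9)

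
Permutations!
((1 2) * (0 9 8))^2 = ((0 9 8)(1 2))^2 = (0 8 9)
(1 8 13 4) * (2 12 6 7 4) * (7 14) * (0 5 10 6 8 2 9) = [5, 2, 12, 3, 1, 10, 14, 4, 13, 0, 6, 11, 8, 9, 7] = (0 5 10 6 14 7 4 1 2 12 8 13 9)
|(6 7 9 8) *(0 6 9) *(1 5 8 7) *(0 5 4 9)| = 8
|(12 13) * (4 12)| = |(4 12 13)| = 3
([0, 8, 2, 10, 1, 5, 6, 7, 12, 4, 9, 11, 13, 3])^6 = [0, 9, 2, 12, 10, 5, 6, 7, 4, 3, 13, 11, 1, 8]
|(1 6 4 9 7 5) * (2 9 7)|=10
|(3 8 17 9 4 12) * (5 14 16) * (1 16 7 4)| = 11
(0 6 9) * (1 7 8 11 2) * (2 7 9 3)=(0 6 3 2 1 9)(7 8 11)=[6, 9, 1, 2, 4, 5, 3, 8, 11, 0, 10, 7]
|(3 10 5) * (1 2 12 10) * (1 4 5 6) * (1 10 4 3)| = 10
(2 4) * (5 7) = (2 4)(5 7) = [0, 1, 4, 3, 2, 7, 6, 5]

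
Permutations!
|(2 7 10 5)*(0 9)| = 4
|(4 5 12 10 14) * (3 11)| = 10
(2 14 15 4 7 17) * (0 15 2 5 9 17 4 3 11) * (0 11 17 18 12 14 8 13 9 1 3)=(0 15)(1 3 17 5)(2 8 13 9 18 12 14)(4 7)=[15, 3, 8, 17, 7, 1, 6, 4, 13, 18, 10, 11, 14, 9, 2, 0, 16, 5, 12]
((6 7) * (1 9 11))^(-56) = ((1 9 11)(6 7))^(-56) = (1 9 11)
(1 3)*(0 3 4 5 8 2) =(0 3 1 4 5 8 2) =[3, 4, 0, 1, 5, 8, 6, 7, 2]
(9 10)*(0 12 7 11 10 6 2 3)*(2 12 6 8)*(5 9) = [6, 1, 3, 0, 4, 9, 12, 11, 2, 8, 5, 10, 7] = (0 6 12 7 11 10 5 9 8 2 3)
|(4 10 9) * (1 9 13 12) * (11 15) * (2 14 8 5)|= |(1 9 4 10 13 12)(2 14 8 5)(11 15)|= 12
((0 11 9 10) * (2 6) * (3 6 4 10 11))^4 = (11)(0 4 6)(2 3 10)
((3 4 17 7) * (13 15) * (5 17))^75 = (17)(13 15)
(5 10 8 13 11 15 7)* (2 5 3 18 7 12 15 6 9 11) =[0, 1, 5, 18, 4, 10, 9, 3, 13, 11, 8, 6, 15, 2, 14, 12, 16, 17, 7] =(2 5 10 8 13)(3 18 7)(6 9 11)(12 15)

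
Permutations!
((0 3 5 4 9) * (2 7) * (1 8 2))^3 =((0 3 5 4 9)(1 8 2 7))^3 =(0 4 3 9 5)(1 7 2 8)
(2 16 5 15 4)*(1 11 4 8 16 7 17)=(1 11 4 2 7 17)(5 15 8 16)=[0, 11, 7, 3, 2, 15, 6, 17, 16, 9, 10, 4, 12, 13, 14, 8, 5, 1]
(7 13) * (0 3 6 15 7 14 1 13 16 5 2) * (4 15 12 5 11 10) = (0 3 6 12 5 2)(1 13 14)(4 15 7 16 11 10) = [3, 13, 0, 6, 15, 2, 12, 16, 8, 9, 4, 10, 5, 14, 1, 7, 11]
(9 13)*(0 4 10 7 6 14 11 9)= (0 4 10 7 6 14 11 9 13)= [4, 1, 2, 3, 10, 5, 14, 6, 8, 13, 7, 9, 12, 0, 11]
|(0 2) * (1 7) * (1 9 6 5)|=|(0 2)(1 7 9 6 5)|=10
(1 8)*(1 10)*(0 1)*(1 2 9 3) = (0 2 9 3 1 8 10) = [2, 8, 9, 1, 4, 5, 6, 7, 10, 3, 0]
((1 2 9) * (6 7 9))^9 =((1 2 6 7 9))^9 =(1 9 7 6 2)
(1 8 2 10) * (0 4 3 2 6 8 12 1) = (0 4 3 2 10)(1 12)(6 8) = [4, 12, 10, 2, 3, 5, 8, 7, 6, 9, 0, 11, 1]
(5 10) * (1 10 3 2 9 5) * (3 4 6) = (1 10)(2 9 5 4 6 3) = [0, 10, 9, 2, 6, 4, 3, 7, 8, 5, 1]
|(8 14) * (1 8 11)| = |(1 8 14 11)| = 4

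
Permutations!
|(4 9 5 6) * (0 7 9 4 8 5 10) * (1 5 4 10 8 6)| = 6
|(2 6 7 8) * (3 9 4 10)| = 4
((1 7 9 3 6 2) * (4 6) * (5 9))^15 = ((1 7 5 9 3 4 6 2))^15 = (1 2 6 4 3 9 5 7)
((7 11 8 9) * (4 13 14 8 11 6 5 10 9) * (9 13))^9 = ((4 9 7 6 5 10 13 14 8))^9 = (14)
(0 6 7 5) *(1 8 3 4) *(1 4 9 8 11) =[6, 11, 2, 9, 4, 0, 7, 5, 3, 8, 10, 1] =(0 6 7 5)(1 11)(3 9 8)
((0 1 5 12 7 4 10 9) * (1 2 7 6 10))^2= (0 7 1 12 10)(2 4 5 6 9)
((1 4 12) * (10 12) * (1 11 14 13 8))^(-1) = (1 8 13 14 11 12 10 4)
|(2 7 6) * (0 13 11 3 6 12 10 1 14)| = |(0 13 11 3 6 2 7 12 10 1 14)| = 11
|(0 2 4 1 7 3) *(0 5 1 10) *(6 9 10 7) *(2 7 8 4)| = 8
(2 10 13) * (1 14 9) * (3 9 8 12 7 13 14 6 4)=[0, 6, 10, 9, 3, 5, 4, 13, 12, 1, 14, 11, 7, 2, 8]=(1 6 4 3 9)(2 10 14 8 12 7 13)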